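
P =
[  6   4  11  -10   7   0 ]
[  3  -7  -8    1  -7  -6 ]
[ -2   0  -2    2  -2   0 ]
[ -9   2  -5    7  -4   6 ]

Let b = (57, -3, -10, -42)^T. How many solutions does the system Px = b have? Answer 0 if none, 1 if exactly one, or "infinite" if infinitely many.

infinite

Row reduce the augmented matrix [P | b].
R2 ← R2 − (1/2)·R1: [0, -9, -27/2, 6, -21/2, -6, -63/2]
R3 ← R3 + (1/3)·R1: [0, 4/3, 5/3, -4/3, 1/3, 0, 9]
R4 ← R4 + (3/2)·R1: [0, 8, 23/2, -8, 13/2, 6, 87/2]
R3 ← R3 + (4/27)·R2: [0, 0, -1/3, -4/9, -11/9, -8/9, 13/3]
R4 ← R4 + (8/9)·R2: [0, 0, -1/2, -8/3, -17/6, 2/3, 31/2]
R4 ← R4 − (3/2)·R3: [0, 0, 0, -2, -1, 2, 9]
The echelon form has 4 nonzero rows, and every pivot lies in the first 6 columns, so rank(P) = rank([P|b]) = 4.
The system is consistent.
rank = 4 < 6 unknowns, so there are infinitely many solutions.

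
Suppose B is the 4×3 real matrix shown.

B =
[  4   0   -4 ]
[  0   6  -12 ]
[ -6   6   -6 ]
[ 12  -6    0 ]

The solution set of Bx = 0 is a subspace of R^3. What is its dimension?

Row reduce to echelon form.
R3 ← R3 + (3/2)·R1: [0, 6, -12]
R4 ← R4 − (3)·R1: [0, -6, 12]
R3 ← R3 − R2: [0, 0, 0]
R4 ← R4 + R2: [0, 0, 0]
2 nonzero rows, so rank(B) = 2.
B has 3 columns; by rank–nullity, nullity = 3 − 2 = 1.

1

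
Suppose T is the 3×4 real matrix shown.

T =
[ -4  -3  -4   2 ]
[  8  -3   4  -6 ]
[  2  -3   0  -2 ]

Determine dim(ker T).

Row reduce to echelon form.
R2 ← R2 + (2)·R1: [0, -9, -4, -2]
R3 ← R3 + (1/2)·R1: [0, -9/2, -2, -1]
R3 ← R3 − (1/2)·R2: [0, 0, 0, 0]
2 nonzero rows, so rank(T) = 2.
T has 4 columns; by rank–nullity, nullity = 4 − 2 = 2.

2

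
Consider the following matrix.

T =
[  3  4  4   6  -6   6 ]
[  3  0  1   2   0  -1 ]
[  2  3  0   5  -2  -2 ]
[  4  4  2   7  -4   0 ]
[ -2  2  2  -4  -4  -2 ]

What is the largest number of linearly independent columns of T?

4

Row reduce to echelon form.
R2 ← R2 − R1: [0, -4, -3, -4, 6, -7]
R3 ← R3 − (2/3)·R1: [0, 1/3, -8/3, 1, 2, -6]
R4 ← R4 − (4/3)·R1: [0, -4/3, -10/3, -1, 4, -8]
R5 ← R5 + (2/3)·R1: [0, 14/3, 14/3, 0, -8, 2]
R3 ← R3 + (1/12)·R2: [0, 0, -35/12, 2/3, 5/2, -79/12]
R4 ← R4 − (1/3)·R2: [0, 0, -7/3, 1/3, 2, -17/3]
R5 ← R5 + (7/6)·R2: [0, 0, 7/6, -14/3, -1, -37/6]
R4 ← R4 − (4/5)·R3: [0, 0, 0, -1/5, 0, -2/5]
R5 ← R5 + (2/5)·R3: [0, 0, 0, -22/5, 0, -44/5]
R5 ← R5 − (22)·R4: [0, 0, 0, 0, 0, 0]
Echelon form has 4 nonzero rows, so rank(T) = 4.
The rank gives the maximum number of linearly independent columns: 4.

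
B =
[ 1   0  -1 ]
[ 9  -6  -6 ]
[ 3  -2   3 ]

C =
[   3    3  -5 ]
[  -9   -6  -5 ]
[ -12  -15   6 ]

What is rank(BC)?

First compute BC:
[[ 15,  18, -11],
 [153, 153, -51],
 [ -9, -24,  13]]
Now row reduce the product.
R2 ← R2 − (51/5)·R1: [0, -153/5, 306/5]
R3 ← R3 + (3/5)·R1: [0, -66/5, 32/5]
R3 ← R3 − (22/51)·R2: [0, 0, -20]
3 nonzero rows, so rank(BC) = 3.

3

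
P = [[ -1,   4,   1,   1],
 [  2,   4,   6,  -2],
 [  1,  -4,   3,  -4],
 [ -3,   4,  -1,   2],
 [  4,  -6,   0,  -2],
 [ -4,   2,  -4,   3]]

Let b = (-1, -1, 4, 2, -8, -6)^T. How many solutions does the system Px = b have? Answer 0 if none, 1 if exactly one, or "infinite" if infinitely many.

0

Row reduce the augmented matrix [P | b].
R2 ← R2 + (2)·R1: [0, 12, 8, 0, -3]
R3 ← R3 + R1: [0, 0, 4, -3, 3]
R4 ← R4 − (3)·R1: [0, -8, -4, -1, 5]
R5 ← R5 + (4)·R1: [0, 10, 4, 2, -12]
R6 ← R6 − (4)·R1: [0, -14, -8, -1, -2]
R4 ← R4 + (2/3)·R2: [0, 0, 4/3, -1, 3]
R5 ← R5 − (5/6)·R2: [0, 0, -8/3, 2, -19/2]
R6 ← R6 + (7/6)·R2: [0, 0, 4/3, -1, -11/2]
R4 ← R4 − (1/3)·R3: [0, 0, 0, 0, 2]
R5 ← R5 + (2/3)·R3: [0, 0, 0, 0, -15/2]
R6 ← R6 − (1/3)·R3: [0, 0, 0, 0, -13/2]
R5 ← R5 + (15/4)·R4: [0, 0, 0, 0, 0]
R6 ← R6 + (13/4)·R4: [0, 0, 0, 0, 0]
The echelon form has 4 nonzero rows; the last pivot sits in the augmented column, so rank(P) = 3 but rank([P|b]) = 4.
Since the ranks differ, the system is inconsistent.
It has no solutions.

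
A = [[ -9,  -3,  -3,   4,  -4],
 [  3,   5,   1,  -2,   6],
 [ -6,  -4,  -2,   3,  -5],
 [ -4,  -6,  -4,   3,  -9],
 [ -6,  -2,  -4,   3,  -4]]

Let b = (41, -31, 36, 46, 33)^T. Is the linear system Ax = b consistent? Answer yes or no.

Row reduce the augmented matrix [A | b].
R2 ← R2 + (1/3)·R1: [0, 4, 0, -2/3, 14/3, -52/3]
R3 ← R3 − (2/3)·R1: [0, -2, 0, 1/3, -7/3, 26/3]
R4 ← R4 − (4/9)·R1: [0, -14/3, -8/3, 11/9, -65/9, 250/9]
R5 ← R5 − (2/3)·R1: [0, 0, -2, 1/3, -4/3, 17/3]
R3 ← R3 + (1/2)·R2: [0, 0, 0, 0, 0, 0]
R4 ← R4 + (7/6)·R2: [0, 0, -8/3, 4/9, -16/9, 68/9]
Swap R3 ↔ R4
R5 ← R5 − (3/4)·R3: [0, 0, 0, 0, 0, 0]
The echelon form has 3 nonzero rows, and every pivot lies in the first 5 columns, so rank(A) = rank([A|b]) = 3.
The system is consistent.

yes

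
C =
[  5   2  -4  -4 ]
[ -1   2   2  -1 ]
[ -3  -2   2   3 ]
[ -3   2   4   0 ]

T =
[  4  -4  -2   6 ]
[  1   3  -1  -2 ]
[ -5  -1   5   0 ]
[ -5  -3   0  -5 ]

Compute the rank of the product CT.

2

First compute CT:
[[ 62,   2, -32,  46],
 [ -7,  11,  10,  -5],
 [-39,  -5,  18, -29],
 [-30,  14,  24, -22]]
Now row reduce the product.
R2 ← R2 + (7/62)·R1: [0, 348/31, 198/31, 6/31]
R3 ← R3 + (39/62)·R1: [0, -116/31, -66/31, -2/31]
R4 ← R4 + (15/31)·R1: [0, 464/31, 264/31, 8/31]
R3 ← R3 + (1/3)·R2: [0, 0, 0, 0]
R4 ← R4 − (4/3)·R2: [0, 0, 0, 0]
2 nonzero rows, so rank(CT) = 2.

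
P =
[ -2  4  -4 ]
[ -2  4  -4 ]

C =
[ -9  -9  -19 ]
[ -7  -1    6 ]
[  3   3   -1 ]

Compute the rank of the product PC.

1

First compute PC:
[[-22,   2,  66],
 [-22,   2,  66]]
Now row reduce the product.
R2 ← R2 − R1: [0, 0, 0]
1 nonzero row, so rank(PC) = 1.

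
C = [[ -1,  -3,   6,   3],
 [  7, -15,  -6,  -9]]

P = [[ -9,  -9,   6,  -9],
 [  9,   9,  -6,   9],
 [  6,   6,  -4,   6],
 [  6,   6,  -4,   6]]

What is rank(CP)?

1

First compute CP:
[[ 36,  36, -24,  36],
 [-288, -288, 192, -288]]
Now row reduce the product.
R2 ← R2 + (8)·R1: [0, 0, 0, 0]
1 nonzero row, so rank(CP) = 1.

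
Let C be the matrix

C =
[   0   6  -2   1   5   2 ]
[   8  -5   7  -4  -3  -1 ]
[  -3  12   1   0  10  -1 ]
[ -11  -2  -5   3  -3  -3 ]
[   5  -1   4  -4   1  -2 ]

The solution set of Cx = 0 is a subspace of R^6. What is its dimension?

Row reduce to echelon form.
Swap R1 ↔ R2
R3 ← R3 + (3/8)·R1: [0, 81/8, 29/8, -3/2, 71/8, -11/8]
R4 ← R4 + (11/8)·R1: [0, -71/8, 37/8, -5/2, -57/8, -35/8]
R5 ← R5 − (5/8)·R1: [0, 17/8, -3/8, -3/2, 23/8, -11/8]
R3 ← R3 − (27/16)·R2: [0, 0, 7, -51/16, 7/16, -19/4]
R4 ← R4 + (71/48)·R2: [0, 0, 5/3, -49/48, 13/48, -17/12]
R5 ← R5 − (17/48)·R2: [0, 0, 1/3, -89/48, 53/48, -25/12]
R4 ← R4 − (5/21)·R3: [0, 0, 0, -11/42, 1/6, -2/7]
R5 ← R5 − (1/21)·R3: [0, 0, 0, -143/84, 13/12, -13/7]
R5 ← R5 − (13/2)·R4: [0, 0, 0, 0, 0, 0]
4 nonzero rows, so rank(C) = 4.
C has 6 columns; by rank–nullity, nullity = 6 − 4 = 2.

2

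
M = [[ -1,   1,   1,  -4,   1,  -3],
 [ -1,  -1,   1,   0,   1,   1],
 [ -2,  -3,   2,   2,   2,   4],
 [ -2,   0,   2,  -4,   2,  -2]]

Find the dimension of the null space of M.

Row reduce to echelon form.
R2 ← R2 − R1: [0, -2, 0, 4, 0, 4]
R3 ← R3 − (2)·R1: [0, -5, 0, 10, 0, 10]
R4 ← R4 − (2)·R1: [0, -2, 0, 4, 0, 4]
R3 ← R3 − (5/2)·R2: [0, 0, 0, 0, 0, 0]
R4 ← R4 − R2: [0, 0, 0, 0, 0, 0]
2 nonzero rows, so rank(M) = 2.
M has 6 columns; by rank–nullity, nullity = 6 − 2 = 4.

4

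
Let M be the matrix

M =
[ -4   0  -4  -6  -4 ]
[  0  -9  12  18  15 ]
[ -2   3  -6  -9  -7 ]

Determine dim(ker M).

Row reduce to echelon form.
R3 ← R3 − (1/2)·R1: [0, 3, -4, -6, -5]
R3 ← R3 + (1/3)·R2: [0, 0, 0, 0, 0]
2 nonzero rows, so rank(M) = 2.
M has 5 columns; by rank–nullity, nullity = 5 − 2 = 3.

3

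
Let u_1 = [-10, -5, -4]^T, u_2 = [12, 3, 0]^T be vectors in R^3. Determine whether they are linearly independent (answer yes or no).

yes

Form the matrix with these vectors as rows and row reduce.
R2 ← R2 + (6/5)·R1: [0, -3, -24/5]
2 nonzero rows, so the 2 vectors span a space of dimension 2.
Since 2 = 2, the vectors are linearly independent.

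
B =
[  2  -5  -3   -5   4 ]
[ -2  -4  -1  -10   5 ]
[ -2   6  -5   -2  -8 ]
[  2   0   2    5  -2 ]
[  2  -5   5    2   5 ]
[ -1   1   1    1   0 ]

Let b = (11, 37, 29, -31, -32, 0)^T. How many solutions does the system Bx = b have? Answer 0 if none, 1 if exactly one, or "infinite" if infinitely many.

1

Row reduce the augmented matrix [B | b].
R2 ← R2 + R1: [0, -9, -4, -15, 9, 48]
R3 ← R3 + R1: [0, 1, -8, -7, -4, 40]
R4 ← R4 − R1: [0, 5, 5, 10, -6, -42]
R5 ← R5 − R1: [0, 0, 8, 7, 1, -43]
R6 ← R6 + (1/2)·R1: [0, -3/2, -1/2, -3/2, 2, 11/2]
R3 ← R3 + (1/9)·R2: [0, 0, -76/9, -26/3, -3, 136/3]
R4 ← R4 + (5/9)·R2: [0, 0, 25/9, 5/3, -1, -46/3]
R6 ← R6 − (1/6)·R2: [0, 0, 1/6, 1, 1/2, -5/2]
R4 ← R4 + (25/76)·R3: [0, 0, 0, -45/38, -151/76, -8/19]
R5 ← R5 + (18/19)·R3: [0, 0, 0, -23/19, -35/19, -1/19]
R6 ← R6 + (3/152)·R3: [0, 0, 0, 63/76, 67/152, -61/38]
R5 ← R5 − (46/45)·R4: [0, 0, 0, 0, 17/90, 17/45]
R6 ← R6 + (7/10)·R4: [0, 0, 0, 0, -19/20, -19/10]
R6 ← R6 + (171/34)·R5: [0, 0, 0, 0, 0, 0]
The echelon form has 5 nonzero rows, and every pivot lies in the first 5 columns, so rank(B) = rank([B|b]) = 5.
The system is consistent.
rank = 5 = number of unknowns, so the solution is unique.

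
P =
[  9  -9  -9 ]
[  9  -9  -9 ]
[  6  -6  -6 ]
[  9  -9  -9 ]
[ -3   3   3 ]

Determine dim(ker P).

2

Row reduce to echelon form.
R2 ← R2 − R1: [0, 0, 0]
R3 ← R3 − (2/3)·R1: [0, 0, 0]
R4 ← R4 − R1: [0, 0, 0]
R5 ← R5 + (1/3)·R1: [0, 0, 0]
1 nonzero row, so rank(P) = 1.
P has 3 columns; by rank–nullity, nullity = 3 − 1 = 2.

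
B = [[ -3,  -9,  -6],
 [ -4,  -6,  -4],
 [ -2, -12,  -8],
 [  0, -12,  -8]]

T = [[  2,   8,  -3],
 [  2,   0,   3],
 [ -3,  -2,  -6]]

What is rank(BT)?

2

First compute BT:
[[ -6, -12,  18],
 [ -8, -24,  18],
 [ -4,   0,  18],
 [  0,  16,  12]]
Now row reduce the product.
R2 ← R2 − (4/3)·R1: [0, -8, -6]
R3 ← R3 − (2/3)·R1: [0, 8, 6]
R3 ← R3 + R2: [0, 0, 0]
R4 ← R4 + (2)·R2: [0, 0, 0]
2 nonzero rows, so rank(BT) = 2.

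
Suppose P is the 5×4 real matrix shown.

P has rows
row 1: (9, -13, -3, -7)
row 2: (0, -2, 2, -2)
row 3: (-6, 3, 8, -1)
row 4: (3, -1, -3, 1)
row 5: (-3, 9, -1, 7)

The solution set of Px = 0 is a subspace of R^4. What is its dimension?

1

Row reduce to echelon form.
R3 ← R3 + (2/3)·R1: [0, -17/3, 6, -17/3]
R4 ← R4 − (1/3)·R1: [0, 10/3, -2, 10/3]
R5 ← R5 + (1/3)·R1: [0, 14/3, -2, 14/3]
R3 ← R3 − (17/6)·R2: [0, 0, 1/3, 0]
R4 ← R4 + (5/3)·R2: [0, 0, 4/3, 0]
R5 ← R5 + (7/3)·R2: [0, 0, 8/3, 0]
R4 ← R4 − (4)·R3: [0, 0, 0, 0]
R5 ← R5 − (8)·R3: [0, 0, 0, 0]
3 nonzero rows, so rank(P) = 3.
P has 4 columns; by rank–nullity, nullity = 4 − 3 = 1.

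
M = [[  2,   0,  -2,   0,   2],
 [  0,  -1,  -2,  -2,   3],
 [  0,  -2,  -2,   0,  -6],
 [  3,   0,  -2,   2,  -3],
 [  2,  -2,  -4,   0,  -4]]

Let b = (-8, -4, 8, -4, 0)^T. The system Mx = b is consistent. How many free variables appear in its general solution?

2

Row reduce the augmented matrix [M | b].
R4 ← R4 − (3/2)·R1: [0, 0, 1, 2, -6, 8]
R5 ← R5 − R1: [0, -2, -2, 0, -6, 8]
R3 ← R3 − (2)·R2: [0, 0, 2, 4, -12, 16]
R5 ← R5 − (2)·R2: [0, 0, 2, 4, -12, 16]
R4 ← R4 − (1/2)·R3: [0, 0, 0, 0, 0, 0]
R5 ← R5 − R3: [0, 0, 0, 0, 0, 0]
The echelon form has 3 nonzero rows, and every pivot lies in the first 5 columns, so rank(M) = rank([M|b]) = 3.
The system is consistent.
Free variables = (unknowns) − (rank) = 5 − 3 = 2.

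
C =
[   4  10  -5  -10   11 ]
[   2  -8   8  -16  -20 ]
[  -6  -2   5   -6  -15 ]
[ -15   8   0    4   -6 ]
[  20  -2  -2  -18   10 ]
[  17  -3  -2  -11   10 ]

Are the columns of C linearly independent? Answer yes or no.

Row reduce C to echelon form.
R2 ← R2 − (1/2)·R1: [0, -13, 21/2, -11, -51/2]
R3 ← R3 + (3/2)·R1: [0, 13, -5/2, -21, 3/2]
R4 ← R4 + (15/4)·R1: [0, 91/2, -75/4, -67/2, 141/4]
R5 ← R5 − (5)·R1: [0, -52, 23, 32, -45]
R6 ← R6 − (17/4)·R1: [0, -91/2, 77/4, 63/2, -147/4]
R3 ← R3 + R2: [0, 0, 8, -32, -24]
R4 ← R4 + (7/2)·R2: [0, 0, 18, -72, -54]
R5 ← R5 − (4)·R2: [0, 0, -19, 76, 57]
R6 ← R6 − (7/2)·R2: [0, 0, -35/2, 70, 105/2]
R4 ← R4 − (9/4)·R3: [0, 0, 0, 0, 0]
R5 ← R5 + (19/8)·R3: [0, 0, 0, 0, 0]
R6 ← R6 + (35/16)·R3: [0, 0, 0, 0, 0]
3 pivots among 5 columns.
Only 3 < 5 pivot columns, so the columns are linearly dependent.

no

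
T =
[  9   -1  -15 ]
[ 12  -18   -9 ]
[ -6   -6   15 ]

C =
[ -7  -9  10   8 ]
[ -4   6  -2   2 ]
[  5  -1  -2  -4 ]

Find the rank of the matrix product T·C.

2

First compute TC:
[[-134, -72, 122, 130],
 [-57, -207, 174,  96],
 [141,   3, -78, -120]]
Now row reduce the product.
R2 ← R2 − (57/134)·R1: [0, -11817/67, 8181/67, 2727/67]
R3 ← R3 + (141/134)·R1: [0, -4875/67, 3375/67, 1125/67]
R3 ← R3 − (125/303)·R2: [0, 0, 0, 0]
2 nonzero rows, so rank(TC) = 2.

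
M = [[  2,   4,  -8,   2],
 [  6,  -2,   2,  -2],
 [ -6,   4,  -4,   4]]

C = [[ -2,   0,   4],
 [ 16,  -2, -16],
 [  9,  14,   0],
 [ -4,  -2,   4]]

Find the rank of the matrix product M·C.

First compute MC:
[[-20, -124, -48],
 [-18,  36,  48],
 [ 24, -72, -72]]
Now row reduce the product.
R2 ← R2 − (9/10)·R1: [0, 738/5, 456/5]
R3 ← R3 + (6/5)·R1: [0, -1104/5, -648/5]
R3 ← R3 + (184/123)·R2: [0, 0, 280/41]
3 nonzero rows, so rank(MC) = 3.

3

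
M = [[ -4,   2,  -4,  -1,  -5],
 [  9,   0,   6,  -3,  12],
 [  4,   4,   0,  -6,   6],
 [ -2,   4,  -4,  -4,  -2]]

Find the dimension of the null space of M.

Row reduce to echelon form.
R2 ← R2 + (9/4)·R1: [0, 9/2, -3, -21/4, 3/4]
R3 ← R3 + R1: [0, 6, -4, -7, 1]
R4 ← R4 − (1/2)·R1: [0, 3, -2, -7/2, 1/2]
R3 ← R3 − (4/3)·R2: [0, 0, 0, 0, 0]
R4 ← R4 − (2/3)·R2: [0, 0, 0, 0, 0]
2 nonzero rows, so rank(M) = 2.
M has 5 columns; by rank–nullity, nullity = 5 − 2 = 3.

3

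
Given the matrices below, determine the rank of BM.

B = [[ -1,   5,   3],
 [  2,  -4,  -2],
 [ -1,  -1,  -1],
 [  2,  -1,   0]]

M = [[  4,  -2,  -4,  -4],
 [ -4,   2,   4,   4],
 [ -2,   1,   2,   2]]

1

First compute BM:
[[-30,  15,  30,  30],
 [ 28, -14, -28, -28],
 [  2,  -1,  -2,  -2],
 [ 12,  -6, -12, -12]]
Now row reduce the product.
R2 ← R2 + (14/15)·R1: [0, 0, 0, 0]
R3 ← R3 + (1/15)·R1: [0, 0, 0, 0]
R4 ← R4 + (2/5)·R1: [0, 0, 0, 0]
1 nonzero row, so rank(BM) = 1.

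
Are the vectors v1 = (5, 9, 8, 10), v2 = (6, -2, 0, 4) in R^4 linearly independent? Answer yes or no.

Form the matrix with these vectors as rows and row reduce.
R2 ← R2 − (6/5)·R1: [0, -64/5, -48/5, -8]
2 nonzero rows, so the 2 vectors span a space of dimension 2.
Since 2 = 2, the vectors are linearly independent.

yes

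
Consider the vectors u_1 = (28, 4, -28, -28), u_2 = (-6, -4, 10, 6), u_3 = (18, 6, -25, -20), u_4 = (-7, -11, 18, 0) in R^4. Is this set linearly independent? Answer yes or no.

Form the matrix with these vectors as rows and row reduce.
R2 ← R2 + (3/14)·R1: [0, -22/7, 4, 0]
R3 ← R3 − (9/14)·R1: [0, 24/7, -7, -2]
R4 ← R4 + (1/4)·R1: [0, -10, 11, -7]
R3 ← R3 + (12/11)·R2: [0, 0, -29/11, -2]
R4 ← R4 − (35/11)·R2: [0, 0, -19/11, -7]
R4 ← R4 − (19/29)·R3: [0, 0, 0, -165/29]
4 nonzero rows, so the 4 vectors span a space of dimension 4.
Since 4 = 4, the vectors are linearly independent.

yes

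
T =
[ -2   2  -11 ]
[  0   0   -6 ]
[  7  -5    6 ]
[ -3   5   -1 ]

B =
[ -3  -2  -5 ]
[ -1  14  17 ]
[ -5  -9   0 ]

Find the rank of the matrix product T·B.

3

First compute TB:
[[ 59, 131,  44],
 [ 30,  54,   0],
 [-46, -138, -120],
 [  9,  85, 100]]
Now row reduce the product.
R2 ← R2 − (30/59)·R1: [0, -744/59, -1320/59]
R3 ← R3 + (46/59)·R1: [0, -2116/59, -5056/59]
R4 ← R4 − (9/59)·R1: [0, 3836/59, 5504/59]
R3 ← R3 − (529/186)·R2: [0, 0, -684/31]
R4 ← R4 + (959/186)·R2: [0, 0, -684/31]
R4 ← R4 − R3: [0, 0, 0]
3 nonzero rows, so rank(TB) = 3.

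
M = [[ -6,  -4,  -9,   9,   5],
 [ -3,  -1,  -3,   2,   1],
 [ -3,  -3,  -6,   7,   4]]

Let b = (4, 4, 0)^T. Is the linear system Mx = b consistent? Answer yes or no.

yes

Row reduce the augmented matrix [M | b].
R2 ← R2 − (1/2)·R1: [0, 1, 3/2, -5/2, -3/2, 2]
R3 ← R3 − (1/2)·R1: [0, -1, -3/2, 5/2, 3/2, -2]
R3 ← R3 + R2: [0, 0, 0, 0, 0, 0]
The echelon form has 2 nonzero rows, and every pivot lies in the first 5 columns, so rank(M) = rank([M|b]) = 2.
The system is consistent.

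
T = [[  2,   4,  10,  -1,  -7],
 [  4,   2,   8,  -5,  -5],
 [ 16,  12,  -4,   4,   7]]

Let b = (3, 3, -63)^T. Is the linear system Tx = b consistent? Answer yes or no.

Row reduce the augmented matrix [T | b].
R2 ← R2 − (2)·R1: [0, -6, -12, -3, 9, -3]
R3 ← R3 − (8)·R1: [0, -20, -84, 12, 63, -87]
R3 ← R3 − (10/3)·R2: [0, 0, -44, 22, 33, -77]
The echelon form has 3 nonzero rows, and every pivot lies in the first 5 columns, so rank(T) = rank([T|b]) = 3.
The system is consistent.

yes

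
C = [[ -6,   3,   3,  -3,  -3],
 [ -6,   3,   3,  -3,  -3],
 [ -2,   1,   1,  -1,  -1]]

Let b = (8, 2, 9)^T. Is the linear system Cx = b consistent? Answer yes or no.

no

Row reduce the augmented matrix [C | b].
R2 ← R2 − R1: [0, 0, 0, 0, 0, -6]
R3 ← R3 − (1/3)·R1: [0, 0, 0, 0, 0, 19/3]
R3 ← R3 + (19/18)·R2: [0, 0, 0, 0, 0, 0]
The echelon form has 2 nonzero rows; the last pivot sits in the augmented column, so rank(C) = 1 but rank([C|b]) = 2.
Since the ranks differ, the system is inconsistent.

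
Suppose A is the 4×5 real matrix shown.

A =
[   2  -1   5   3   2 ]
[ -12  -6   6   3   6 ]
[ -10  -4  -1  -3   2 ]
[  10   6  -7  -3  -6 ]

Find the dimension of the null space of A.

Row reduce to echelon form.
R2 ← R2 + (6)·R1: [0, -12, 36, 21, 18]
R3 ← R3 + (5)·R1: [0, -9, 24, 12, 12]
R4 ← R4 − (5)·R1: [0, 11, -32, -18, -16]
R3 ← R3 − (3/4)·R2: [0, 0, -3, -15/4, -3/2]
R4 ← R4 + (11/12)·R2: [0, 0, 1, 5/4, 1/2]
R4 ← R4 + (1/3)·R3: [0, 0, 0, 0, 0]
3 nonzero rows, so rank(A) = 3.
A has 5 columns; by rank–nullity, nullity = 5 − 3 = 2.

2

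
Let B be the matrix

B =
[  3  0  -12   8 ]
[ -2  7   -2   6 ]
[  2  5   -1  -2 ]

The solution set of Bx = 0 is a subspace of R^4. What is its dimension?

1

Row reduce to echelon form.
R2 ← R2 + (2/3)·R1: [0, 7, -10, 34/3]
R3 ← R3 − (2/3)·R1: [0, 5, 7, -22/3]
R3 ← R3 − (5/7)·R2: [0, 0, 99/7, -108/7]
3 nonzero rows, so rank(B) = 3.
B has 4 columns; by rank–nullity, nullity = 4 − 3 = 1.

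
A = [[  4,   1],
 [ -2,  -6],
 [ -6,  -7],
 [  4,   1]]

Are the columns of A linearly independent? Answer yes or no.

Row reduce A to echelon form.
R2 ← R2 + (1/2)·R1: [0, -11/2]
R3 ← R3 + (3/2)·R1: [0, -11/2]
R4 ← R4 − R1: [0, 0]
R3 ← R3 − R2: [0, 0]
2 pivots among 2 columns.
Every column is a pivot column, so the columns are linearly independent.

yes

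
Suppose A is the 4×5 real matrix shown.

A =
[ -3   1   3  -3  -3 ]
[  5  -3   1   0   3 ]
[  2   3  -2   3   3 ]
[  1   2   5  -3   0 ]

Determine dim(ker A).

2

Row reduce to echelon form.
R2 ← R2 + (5/3)·R1: [0, -4/3, 6, -5, -2]
R3 ← R3 + (2/3)·R1: [0, 11/3, 0, 1, 1]
R4 ← R4 + (1/3)·R1: [0, 7/3, 6, -4, -1]
R3 ← R3 + (11/4)·R2: [0, 0, 33/2, -51/4, -9/2]
R4 ← R4 + (7/4)·R2: [0, 0, 33/2, -51/4, -9/2]
R4 ← R4 − R3: [0, 0, 0, 0, 0]
3 nonzero rows, so rank(A) = 3.
A has 5 columns; by rank–nullity, nullity = 5 − 3 = 2.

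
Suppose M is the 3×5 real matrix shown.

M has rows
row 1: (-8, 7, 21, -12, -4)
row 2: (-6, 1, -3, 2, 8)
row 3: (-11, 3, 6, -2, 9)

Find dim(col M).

Row reduce to echelon form.
R2 ← R2 − (3/4)·R1: [0, -17/4, -75/4, 11, 11]
R3 ← R3 − (11/8)·R1: [0, -53/8, -183/8, 29/2, 29/2]
R3 ← R3 − (53/34)·R2: [0, 0, 108/17, -45/17, -45/17]
Echelon form has 3 nonzero rows, so rank(M) = 3.
The column space has dimension equal to the rank: 3.

3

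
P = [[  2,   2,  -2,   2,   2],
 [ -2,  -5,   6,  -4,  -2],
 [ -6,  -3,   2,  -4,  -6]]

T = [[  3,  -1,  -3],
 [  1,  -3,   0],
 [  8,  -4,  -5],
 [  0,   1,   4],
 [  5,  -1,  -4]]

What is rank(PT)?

First compute PT:
[[  2,   0,   4],
 [ 27,  -9, -32],
 [-35,   9,  16]]
Now row reduce the product.
R2 ← R2 − (27/2)·R1: [0, -9, -86]
R3 ← R3 + (35/2)·R1: [0, 9, 86]
R3 ← R3 + R2: [0, 0, 0]
2 nonzero rows, so rank(PT) = 2.

2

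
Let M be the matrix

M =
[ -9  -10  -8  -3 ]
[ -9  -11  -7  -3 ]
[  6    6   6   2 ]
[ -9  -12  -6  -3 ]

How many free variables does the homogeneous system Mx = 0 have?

2

Row reduce to echelon form.
R2 ← R2 − R1: [0, -1, 1, 0]
R3 ← R3 + (2/3)·R1: [0, -2/3, 2/3, 0]
R4 ← R4 − R1: [0, -2, 2, 0]
R3 ← R3 − (2/3)·R2: [0, 0, 0, 0]
R4 ← R4 − (2)·R2: [0, 0, 0, 0]
2 nonzero rows, so rank(M) = 2.
M has 4 columns; by rank–nullity, nullity = 4 − 2 = 2.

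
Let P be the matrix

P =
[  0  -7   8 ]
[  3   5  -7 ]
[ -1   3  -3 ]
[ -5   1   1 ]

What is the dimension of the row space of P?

2

Row reduce to echelon form.
Swap R1 ↔ R2
R3 ← R3 + (1/3)·R1: [0, 14/3, -16/3]
R4 ← R4 + (5/3)·R1: [0, 28/3, -32/3]
R3 ← R3 + (2/3)·R2: [0, 0, 0]
R4 ← R4 + (4/3)·R2: [0, 0, 0]
Echelon form has 2 nonzero rows, so rank(P) = 2.
The row space has dimension equal to the rank: 2.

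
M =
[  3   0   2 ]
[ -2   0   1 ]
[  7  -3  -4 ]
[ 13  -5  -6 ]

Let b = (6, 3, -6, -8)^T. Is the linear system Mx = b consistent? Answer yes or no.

yes

Row reduce the augmented matrix [M | b].
R2 ← R2 + (2/3)·R1: [0, 0, 7/3, 7]
R3 ← R3 − (7/3)·R1: [0, -3, -26/3, -20]
R4 ← R4 − (13/3)·R1: [0, -5, -44/3, -34]
Swap R2 ↔ R3
R4 ← R4 − (5/3)·R2: [0, 0, -2/9, -2/3]
R4 ← R4 + (2/21)·R3: [0, 0, 0, 0]
The echelon form has 3 nonzero rows, and every pivot lies in the first 3 columns, so rank(M) = rank([M|b]) = 3.
The system is consistent.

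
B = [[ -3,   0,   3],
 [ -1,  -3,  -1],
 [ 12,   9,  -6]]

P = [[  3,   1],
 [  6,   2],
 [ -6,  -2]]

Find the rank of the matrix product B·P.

1

First compute BP:
[[-27,  -9],
 [-15,  -5],
 [126,  42]]
Now row reduce the product.
R2 ← R2 − (5/9)·R1: [0, 0]
R3 ← R3 + (14/3)·R1: [0, 0]
1 nonzero row, so rank(BP) = 1.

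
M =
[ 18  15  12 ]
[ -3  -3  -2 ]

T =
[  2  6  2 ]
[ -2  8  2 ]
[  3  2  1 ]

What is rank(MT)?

First compute MT:
[[ 42, 252,  78],
 [ -6, -46, -14]]
Now row reduce the product.
R2 ← R2 + (1/7)·R1: [0, -10, -20/7]
2 nonzero rows, so rank(MT) = 2.

2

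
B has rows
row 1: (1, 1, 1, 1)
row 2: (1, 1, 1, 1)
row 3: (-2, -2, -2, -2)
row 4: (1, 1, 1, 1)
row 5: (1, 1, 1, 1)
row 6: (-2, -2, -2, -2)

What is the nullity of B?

Row reduce to echelon form.
R2 ← R2 − R1: [0, 0, 0, 0]
R3 ← R3 + (2)·R1: [0, 0, 0, 0]
R4 ← R4 − R1: [0, 0, 0, 0]
R5 ← R5 − R1: [0, 0, 0, 0]
R6 ← R6 + (2)·R1: [0, 0, 0, 0]
1 nonzero row, so rank(B) = 1.
B has 4 columns; by rank–nullity, nullity = 4 − 1 = 3.

3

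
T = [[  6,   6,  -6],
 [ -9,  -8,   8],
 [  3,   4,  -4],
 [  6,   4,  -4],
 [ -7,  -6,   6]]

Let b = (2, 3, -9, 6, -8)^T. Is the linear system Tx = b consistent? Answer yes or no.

Row reduce the augmented matrix [T | b].
R2 ← R2 + (3/2)·R1: [0, 1, -1, 6]
R3 ← R3 − (1/2)·R1: [0, 1, -1, -10]
R4 ← R4 − R1: [0, -2, 2, 4]
R5 ← R5 + (7/6)·R1: [0, 1, -1, -17/3]
R3 ← R3 − R2: [0, 0, 0, -16]
R4 ← R4 + (2)·R2: [0, 0, 0, 16]
R5 ← R5 − R2: [0, 0, 0, -35/3]
R4 ← R4 + R3: [0, 0, 0, 0]
R5 ← R5 − (35/48)·R3: [0, 0, 0, 0]
The echelon form has 3 nonzero rows; the last pivot sits in the augmented column, so rank(T) = 2 but rank([T|b]) = 3.
Since the ranks differ, the system is inconsistent.

no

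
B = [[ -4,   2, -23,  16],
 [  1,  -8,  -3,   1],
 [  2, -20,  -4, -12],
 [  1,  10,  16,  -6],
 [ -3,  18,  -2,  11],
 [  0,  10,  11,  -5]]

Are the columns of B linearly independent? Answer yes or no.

no

Row reduce B to echelon form.
R2 ← R2 + (1/4)·R1: [0, -15/2, -35/4, 5]
R3 ← R3 + (1/2)·R1: [0, -19, -31/2, -4]
R4 ← R4 + (1/4)·R1: [0, 21/2, 41/4, -2]
R5 ← R5 − (3/4)·R1: [0, 33/2, 61/4, -1]
R3 ← R3 − (38/15)·R2: [0, 0, 20/3, -50/3]
R4 ← R4 + (7/5)·R2: [0, 0, -2, 5]
R5 ← R5 + (11/5)·R2: [0, 0, -4, 10]
R6 ← R6 + (4/3)·R2: [0, 0, -2/3, 5/3]
R4 ← R4 + (3/10)·R3: [0, 0, 0, 0]
R5 ← R5 + (3/5)·R3: [0, 0, 0, 0]
R6 ← R6 + (1/10)·R3: [0, 0, 0, 0]
3 pivots among 4 columns.
Only 3 < 4 pivot columns, so the columns are linearly dependent.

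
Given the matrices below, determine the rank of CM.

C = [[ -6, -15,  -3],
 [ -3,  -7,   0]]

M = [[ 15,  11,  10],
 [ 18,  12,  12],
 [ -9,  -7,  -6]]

2

First compute CM:
[[-333, -225, -222],
 [-171, -117, -114]]
Now row reduce the product.
R2 ← R2 − (19/37)·R1: [0, -54/37, 0]
2 nonzero rows, so rank(CM) = 2.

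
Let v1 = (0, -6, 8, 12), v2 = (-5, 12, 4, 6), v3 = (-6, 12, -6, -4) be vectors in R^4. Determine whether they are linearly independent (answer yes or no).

Form the matrix with these vectors as rows and row reduce.
Swap R1 ↔ R2
R3 ← R3 − (6/5)·R1: [0, -12/5, -54/5, -56/5]
R3 ← R3 − (2/5)·R2: [0, 0, -14, -16]
3 nonzero rows, so the 3 vectors span a space of dimension 3.
Since 3 = 3, the vectors are linearly independent.

yes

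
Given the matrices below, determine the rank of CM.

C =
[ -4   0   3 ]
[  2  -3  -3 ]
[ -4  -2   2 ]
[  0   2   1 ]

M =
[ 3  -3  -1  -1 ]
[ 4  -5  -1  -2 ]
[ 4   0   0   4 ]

First compute CM:
[[  0,  12,   4,  16],
 [-18,   9,   1,  -8],
 [-12,  22,   6,  16],
 [ 12, -10,  -2,   0]]
Now row reduce the product.
Swap R1 ↔ R2
R3 ← R3 − (2/3)·R1: [0, 16, 16/3, 64/3]
R4 ← R4 + (2/3)·R1: [0, -4, -4/3, -16/3]
R3 ← R3 − (4/3)·R2: [0, 0, 0, 0]
R4 ← R4 + (1/3)·R2: [0, 0, 0, 0]
2 nonzero rows, so rank(CM) = 2.

2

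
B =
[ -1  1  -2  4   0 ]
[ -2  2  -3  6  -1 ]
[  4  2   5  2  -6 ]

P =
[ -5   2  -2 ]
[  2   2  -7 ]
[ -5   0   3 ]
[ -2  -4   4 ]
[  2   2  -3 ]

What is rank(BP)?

First compute BP:
[[  9, -16,   5],
 [ 15, -26,   8],
 [-57,  -8,  19]]
Now row reduce the product.
R2 ← R2 − (5/3)·R1: [0, 2/3, -1/3]
R3 ← R3 + (19/3)·R1: [0, -328/3, 152/3]
R3 ← R3 + (164)·R2: [0, 0, -4]
3 nonzero rows, so rank(BP) = 3.

3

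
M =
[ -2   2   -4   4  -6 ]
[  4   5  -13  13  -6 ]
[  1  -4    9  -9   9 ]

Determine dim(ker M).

Row reduce to echelon form.
R2 ← R2 + (2)·R1: [0, 9, -21, 21, -18]
R3 ← R3 + (1/2)·R1: [0, -3, 7, -7, 6]
R3 ← R3 + (1/3)·R2: [0, 0, 0, 0, 0]
2 nonzero rows, so rank(M) = 2.
M has 5 columns; by rank–nullity, nullity = 5 − 2 = 3.

3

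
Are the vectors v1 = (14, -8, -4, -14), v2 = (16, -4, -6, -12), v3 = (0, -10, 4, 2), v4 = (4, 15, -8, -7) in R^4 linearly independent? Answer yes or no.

Form the matrix with these vectors as rows and row reduce.
R2 ← R2 − (8/7)·R1: [0, 36/7, -10/7, 4]
R4 ← R4 − (2/7)·R1: [0, 121/7, -48/7, -3]
R3 ← R3 + (35/18)·R2: [0, 0, 11/9, 88/9]
R4 ← R4 − (121/36)·R2: [0, 0, -37/18, -148/9]
R4 ← R4 + (37/22)·R3: [0, 0, 0, 0]
3 nonzero rows, so the 4 vectors span a space of dimension 3.
Since 3 < 4, the vectors are linearly dependent.

no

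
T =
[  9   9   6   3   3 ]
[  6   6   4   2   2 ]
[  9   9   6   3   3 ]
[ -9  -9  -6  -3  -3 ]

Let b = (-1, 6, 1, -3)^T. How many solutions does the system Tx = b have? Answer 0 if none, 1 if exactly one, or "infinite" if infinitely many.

Row reduce the augmented matrix [T | b].
R2 ← R2 − (2/3)·R1: [0, 0, 0, 0, 0, 20/3]
R3 ← R3 − R1: [0, 0, 0, 0, 0, 2]
R4 ← R4 + R1: [0, 0, 0, 0, 0, -4]
R3 ← R3 − (3/10)·R2: [0, 0, 0, 0, 0, 0]
R4 ← R4 + (3/5)·R2: [0, 0, 0, 0, 0, 0]
The echelon form has 2 nonzero rows; the last pivot sits in the augmented column, so rank(T) = 1 but rank([T|b]) = 2.
Since the ranks differ, the system is inconsistent.
It has no solutions.

0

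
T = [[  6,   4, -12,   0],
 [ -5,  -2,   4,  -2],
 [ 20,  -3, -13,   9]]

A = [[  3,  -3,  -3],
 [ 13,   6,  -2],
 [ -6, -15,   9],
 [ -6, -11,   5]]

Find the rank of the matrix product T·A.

3

First compute TA:
[[142, 186, -134],
 [-53, -35,  45],
 [ 45,  18, -126]]
Now row reduce the product.
R2 ← R2 + (53/142)·R1: [0, 2444/71, -356/71]
R3 ← R3 − (45/142)·R1: [0, -2907/71, -5931/71]
R3 ← R3 + (2907/2444)·R2: [0, 0, -54684/611]
3 nonzero rows, so rank(TA) = 3.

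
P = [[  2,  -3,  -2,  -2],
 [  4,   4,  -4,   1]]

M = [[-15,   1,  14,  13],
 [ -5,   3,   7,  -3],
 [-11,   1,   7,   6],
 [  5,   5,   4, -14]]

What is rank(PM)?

2

First compute PM:
[[ -3, -19, -15,  51],
 [-31,  17,  60,   2]]
Now row reduce the product.
R2 ← R2 − (31/3)·R1: [0, 640/3, 215, -525]
2 nonzero rows, so rank(PM) = 2.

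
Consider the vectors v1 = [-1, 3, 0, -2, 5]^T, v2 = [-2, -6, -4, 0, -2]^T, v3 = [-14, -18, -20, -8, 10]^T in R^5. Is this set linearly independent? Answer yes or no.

Form the matrix with these vectors as rows and row reduce.
R2 ← R2 − (2)·R1: [0, -12, -4, 4, -12]
R3 ← R3 − (14)·R1: [0, -60, -20, 20, -60]
R3 ← R3 − (5)·R2: [0, 0, 0, 0, 0]
2 nonzero rows, so the 3 vectors span a space of dimension 2.
Since 2 < 3, the vectors are linearly dependent.

no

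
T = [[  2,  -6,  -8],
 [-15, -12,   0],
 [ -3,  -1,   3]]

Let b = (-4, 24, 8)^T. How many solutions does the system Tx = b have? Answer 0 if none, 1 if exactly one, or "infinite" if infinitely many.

Row reduce the augmented matrix [T | b].
R2 ← R2 + (15/2)·R1: [0, -57, -60, -6]
R3 ← R3 + (3/2)·R1: [0, -10, -9, 2]
R3 ← R3 − (10/57)·R2: [0, 0, 29/19, 58/19]
The echelon form has 3 nonzero rows, and every pivot lies in the first 3 columns, so rank(T) = rank([T|b]) = 3.
The system is consistent.
rank = 3 = number of unknowns, so the solution is unique.

1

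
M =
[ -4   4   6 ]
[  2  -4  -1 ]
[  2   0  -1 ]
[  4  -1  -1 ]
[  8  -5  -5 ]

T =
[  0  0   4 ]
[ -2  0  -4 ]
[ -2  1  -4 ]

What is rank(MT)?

3

First compute MT:
[[-20,   6, -56],
 [ 10,  -1,  28],
 [  2,  -1,  12],
 [  4,  -1,  24],
 [ 20,  -5,  72]]
Now row reduce the product.
R2 ← R2 + (1/2)·R1: [0, 2, 0]
R3 ← R3 + (1/10)·R1: [0, -2/5, 32/5]
R4 ← R4 + (1/5)·R1: [0, 1/5, 64/5]
R5 ← R5 + R1: [0, 1, 16]
R3 ← R3 + (1/5)·R2: [0, 0, 32/5]
R4 ← R4 − (1/10)·R2: [0, 0, 64/5]
R5 ← R5 − (1/2)·R2: [0, 0, 16]
R4 ← R4 − (2)·R3: [0, 0, 0]
R5 ← R5 − (5/2)·R3: [0, 0, 0]
3 nonzero rows, so rank(MT) = 3.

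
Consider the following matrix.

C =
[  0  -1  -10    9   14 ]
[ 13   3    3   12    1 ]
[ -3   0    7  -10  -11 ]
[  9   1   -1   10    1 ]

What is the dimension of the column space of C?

Row reduce to echelon form.
Swap R1 ↔ R2
R3 ← R3 + (3/13)·R1: [0, 9/13, 100/13, -94/13, -140/13]
R4 ← R4 − (9/13)·R1: [0, -14/13, -40/13, 22/13, 4/13]
R3 ← R3 + (9/13)·R2: [0, 0, 10/13, -1, -14/13]
R4 ← R4 − (14/13)·R2: [0, 0, 100/13, -8, -192/13]
R4 ← R4 − (10)·R3: [0, 0, 0, 2, -4]
Echelon form has 4 nonzero rows, so rank(C) = 4.
The column space has dimension equal to the rank: 4.

4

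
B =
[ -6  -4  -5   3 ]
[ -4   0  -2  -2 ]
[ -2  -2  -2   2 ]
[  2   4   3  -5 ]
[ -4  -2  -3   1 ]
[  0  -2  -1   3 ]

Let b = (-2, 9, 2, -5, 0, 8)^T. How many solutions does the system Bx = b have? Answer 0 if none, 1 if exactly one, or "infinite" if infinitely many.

0

Row reduce the augmented matrix [B | b].
R2 ← R2 − (2/3)·R1: [0, 8/3, 4/3, -4, 31/3]
R3 ← R3 − (1/3)·R1: [0, -2/3, -1/3, 1, 8/3]
R4 ← R4 + (1/3)·R1: [0, 8/3, 4/3, -4, -17/3]
R5 ← R5 − (2/3)·R1: [0, 2/3, 1/3, -1, 4/3]
R3 ← R3 + (1/4)·R2: [0, 0, 0, 0, 21/4]
R4 ← R4 − R2: [0, 0, 0, 0, -16]
R5 ← R5 − (1/4)·R2: [0, 0, 0, 0, -5/4]
R6 ← R6 + (3/4)·R2: [0, 0, 0, 0, 63/4]
R4 ← R4 + (64/21)·R3: [0, 0, 0, 0, 0]
R5 ← R5 + (5/21)·R3: [0, 0, 0, 0, 0]
R6 ← R6 − (3)·R3: [0, 0, 0, 0, 0]
The echelon form has 3 nonzero rows; the last pivot sits in the augmented column, so rank(B) = 2 but rank([B|b]) = 3.
Since the ranks differ, the system is inconsistent.
It has no solutions.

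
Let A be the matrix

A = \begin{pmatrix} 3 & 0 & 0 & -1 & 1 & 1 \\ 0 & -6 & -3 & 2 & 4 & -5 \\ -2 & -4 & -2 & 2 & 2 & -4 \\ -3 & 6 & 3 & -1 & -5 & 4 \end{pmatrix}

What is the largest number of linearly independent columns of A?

2

Row reduce to echelon form.
R3 ← R3 + (2/3)·R1: [0, -4, -2, 4/3, 8/3, -10/3]
R4 ← R4 + R1: [0, 6, 3, -2, -4, 5]
R3 ← R3 − (2/3)·R2: [0, 0, 0, 0, 0, 0]
R4 ← R4 + R2: [0, 0, 0, 0, 0, 0]
Echelon form has 2 nonzero rows, so rank(A) = 2.
The rank gives the maximum number of linearly independent columns: 2.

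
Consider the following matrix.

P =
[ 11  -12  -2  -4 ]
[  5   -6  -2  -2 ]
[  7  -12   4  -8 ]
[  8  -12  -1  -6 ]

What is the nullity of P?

1

Row reduce to echelon form.
R2 ← R2 − (5/11)·R1: [0, -6/11, -12/11, -2/11]
R3 ← R3 − (7/11)·R1: [0, -48/11, 58/11, -60/11]
R4 ← R4 − (8/11)·R1: [0, -36/11, 5/11, -34/11]
R3 ← R3 − (8)·R2: [0, 0, 14, -4]
R4 ← R4 − (6)·R2: [0, 0, 7, -2]
R4 ← R4 − (1/2)·R3: [0, 0, 0, 0]
3 nonzero rows, so rank(P) = 3.
P has 4 columns; by rank–nullity, nullity = 4 − 3 = 1.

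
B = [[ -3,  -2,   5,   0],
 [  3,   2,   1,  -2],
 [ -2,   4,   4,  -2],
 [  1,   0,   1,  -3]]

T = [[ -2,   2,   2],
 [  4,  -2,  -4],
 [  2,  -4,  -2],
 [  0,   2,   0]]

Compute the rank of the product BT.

First compute BT:
[[  8, -22,  -8],
 [  4,  -6,  -4],
 [ 28, -32, -28],
 [  0,  -8,   0]]
Now row reduce the product.
R2 ← R2 − (1/2)·R1: [0, 5, 0]
R3 ← R3 − (7/2)·R1: [0, 45, 0]
R3 ← R3 − (9)·R2: [0, 0, 0]
R4 ← R4 + (8/5)·R2: [0, 0, 0]
2 nonzero rows, so rank(BT) = 2.

2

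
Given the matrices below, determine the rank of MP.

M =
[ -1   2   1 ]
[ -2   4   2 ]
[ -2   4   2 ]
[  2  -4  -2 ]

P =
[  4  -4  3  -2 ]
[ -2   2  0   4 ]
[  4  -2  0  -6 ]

First compute MP:
[[ -4,   6,  -3,   4],
 [ -8,  12,  -6,   8],
 [ -8,  12,  -6,   8],
 [  8, -12,   6,  -8]]
Now row reduce the product.
R2 ← R2 − (2)·R1: [0, 0, 0, 0]
R3 ← R3 − (2)·R1: [0, 0, 0, 0]
R4 ← R4 + (2)·R1: [0, 0, 0, 0]
1 nonzero row, so rank(MP) = 1.

1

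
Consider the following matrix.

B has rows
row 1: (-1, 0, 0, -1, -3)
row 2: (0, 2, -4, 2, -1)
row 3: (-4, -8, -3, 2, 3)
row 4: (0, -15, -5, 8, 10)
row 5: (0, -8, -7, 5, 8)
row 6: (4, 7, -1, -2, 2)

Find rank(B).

5

Row reduce to echelon form.
R3 ← R3 − (4)·R1: [0, -8, -3, 6, 15]
R6 ← R6 + (4)·R1: [0, 7, -1, -6, -10]
R3 ← R3 + (4)·R2: [0, 0, -19, 14, 11]
R4 ← R4 + (15/2)·R2: [0, 0, -35, 23, 5/2]
R5 ← R5 + (4)·R2: [0, 0, -23, 13, 4]
R6 ← R6 − (7/2)·R2: [0, 0, 13, -13, -13/2]
R4 ← R4 − (35/19)·R3: [0, 0, 0, -53/19, -675/38]
R5 ← R5 − (23/19)·R3: [0, 0, 0, -75/19, -177/19]
R6 ← R6 + (13/19)·R3: [0, 0, 0, -65/19, 39/38]
R5 ← R5 − (75/53)·R4: [0, 0, 0, 0, 1677/106]
R6 ← R6 − (65/53)·R4: [0, 0, 0, 0, 1209/53]
R6 ← R6 − (62/43)·R5: [0, 0, 0, 0, 0]
Echelon form has 5 nonzero rows, so rank(B) = 5.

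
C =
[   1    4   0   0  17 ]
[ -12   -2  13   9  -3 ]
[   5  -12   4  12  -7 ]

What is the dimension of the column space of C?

Row reduce to echelon form.
R2 ← R2 + (12)·R1: [0, 46, 13, 9, 201]
R3 ← R3 − (5)·R1: [0, -32, 4, 12, -92]
R3 ← R3 + (16/23)·R2: [0, 0, 300/23, 420/23, 1100/23]
Echelon form has 3 nonzero rows, so rank(C) = 3.
The column space has dimension equal to the rank: 3.

3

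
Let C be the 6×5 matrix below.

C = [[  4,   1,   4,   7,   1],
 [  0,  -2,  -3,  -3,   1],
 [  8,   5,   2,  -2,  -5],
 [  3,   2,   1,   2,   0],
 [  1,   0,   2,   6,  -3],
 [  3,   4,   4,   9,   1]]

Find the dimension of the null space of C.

Row reduce to echelon form.
R3 ← R3 − (2)·R1: [0, 3, -6, -16, -7]
R4 ← R4 − (3/4)·R1: [0, 5/4, -2, -13/4, -3/4]
R5 ← R5 − (1/4)·R1: [0, -1/4, 1, 17/4, -13/4]
R6 ← R6 − (3/4)·R1: [0, 13/4, 1, 15/4, 1/4]
R3 ← R3 + (3/2)·R2: [0, 0, -21/2, -41/2, -11/2]
R4 ← R4 + (5/8)·R2: [0, 0, -31/8, -41/8, -1/8]
R5 ← R5 − (1/8)·R2: [0, 0, 11/8, 37/8, -27/8]
R6 ← R6 + (13/8)·R2: [0, 0, -31/8, -9/8, 15/8]
R4 ← R4 − (31/84)·R3: [0, 0, 0, 205/84, 40/21]
R5 ← R5 + (11/84)·R3: [0, 0, 0, 163/84, -86/21]
R6 ← R6 − (31/84)·R3: [0, 0, 0, 541/84, 82/21]
R5 ← R5 − (163/205)·R4: [0, 0, 0, 0, -230/41]
R6 ← R6 − (541/205)·R4: [0, 0, 0, 0, -46/41]
R6 ← R6 − (1/5)·R5: [0, 0, 0, 0, 0]
5 nonzero rows, so rank(C) = 5.
C has 5 columns; by rank–nullity, nullity = 5 − 5 = 0.

0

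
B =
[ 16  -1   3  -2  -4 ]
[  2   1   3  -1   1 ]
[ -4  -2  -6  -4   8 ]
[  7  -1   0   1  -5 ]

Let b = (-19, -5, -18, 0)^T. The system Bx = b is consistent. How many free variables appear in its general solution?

Row reduce the augmented matrix [B | b].
R2 ← R2 − (1/8)·R1: [0, 9/8, 21/8, -3/4, 3/2, -21/8]
R3 ← R3 + (1/4)·R1: [0, -9/4, -21/4, -9/2, 7, -91/4]
R4 ← R4 − (7/16)·R1: [0, -9/16, -21/16, 15/8, -13/4, 133/16]
R3 ← R3 + (2)·R2: [0, 0, 0, -6, 10, -28]
R4 ← R4 + (1/2)·R2: [0, 0, 0, 3/2, -5/2, 7]
R4 ← R4 + (1/4)·R3: [0, 0, 0, 0, 0, 0]
The echelon form has 3 nonzero rows, and every pivot lies in the first 5 columns, so rank(B) = rank([B|b]) = 3.
The system is consistent.
Free variables = (unknowns) − (rank) = 5 − 3 = 2.

2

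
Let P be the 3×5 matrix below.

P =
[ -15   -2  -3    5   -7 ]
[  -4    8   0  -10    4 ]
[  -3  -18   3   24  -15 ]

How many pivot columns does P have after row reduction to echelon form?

3

Row reduce to echelon form.
R2 ← R2 − (4/15)·R1: [0, 128/15, 4/5, -34/3, 88/15]
R3 ← R3 − (1/5)·R1: [0, -88/5, 18/5, 23, -68/5]
R3 ← R3 + (33/16)·R2: [0, 0, 21/4, -3/8, -3/2]
Echelon form has 3 nonzero rows, so rank(P) = 3.
Each nonzero row contributes one pivot column: 3 pivot columns.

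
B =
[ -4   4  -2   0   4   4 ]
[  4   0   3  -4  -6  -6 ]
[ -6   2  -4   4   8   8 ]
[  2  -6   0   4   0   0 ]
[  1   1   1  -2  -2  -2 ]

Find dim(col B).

2

Row reduce to echelon form.
R2 ← R2 + R1: [0, 4, 1, -4, -2, -2]
R3 ← R3 − (3/2)·R1: [0, -4, -1, 4, 2, 2]
R4 ← R4 + (1/2)·R1: [0, -4, -1, 4, 2, 2]
R5 ← R5 + (1/4)·R1: [0, 2, 1/2, -2, -1, -1]
R3 ← R3 + R2: [0, 0, 0, 0, 0, 0]
R4 ← R4 + R2: [0, 0, 0, 0, 0, 0]
R5 ← R5 − (1/2)·R2: [0, 0, 0, 0, 0, 0]
Echelon form has 2 nonzero rows, so rank(B) = 2.
The column space has dimension equal to the rank: 2.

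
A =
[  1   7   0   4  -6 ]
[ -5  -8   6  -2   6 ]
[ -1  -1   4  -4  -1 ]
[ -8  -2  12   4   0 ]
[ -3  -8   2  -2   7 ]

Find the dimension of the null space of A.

Row reduce to echelon form.
R2 ← R2 + (5)·R1: [0, 27, 6, 18, -24]
R3 ← R3 + R1: [0, 6, 4, 0, -7]
R4 ← R4 + (8)·R1: [0, 54, 12, 36, -48]
R5 ← R5 + (3)·R1: [0, 13, 2, 10, -11]
R3 ← R3 − (2/9)·R2: [0, 0, 8/3, -4, -5/3]
R4 ← R4 − (2)·R2: [0, 0, 0, 0, 0]
R5 ← R5 − (13/27)·R2: [0, 0, -8/9, 4/3, 5/9]
R5 ← R5 + (1/3)·R3: [0, 0, 0, 0, 0]
3 nonzero rows, so rank(A) = 3.
A has 5 columns; by rank–nullity, nullity = 5 − 3 = 2.

2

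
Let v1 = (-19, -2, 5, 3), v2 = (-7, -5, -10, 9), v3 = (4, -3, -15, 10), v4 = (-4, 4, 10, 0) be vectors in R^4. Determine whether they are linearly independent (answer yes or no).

Form the matrix with these vectors as rows and row reduce.
R2 ← R2 − (7/19)·R1: [0, -81/19, -225/19, 150/19]
R3 ← R3 + (4/19)·R1: [0, -65/19, -265/19, 202/19]
R4 ← R4 − (4/19)·R1: [0, 84/19, 170/19, -12/19]
R3 ← R3 − (65/81)·R2: [0, 0, -40/9, 116/27]
R4 ← R4 + (28/27)·R2: [0, 0, -10/3, 68/9]
R4 ← R4 − (3/4)·R3: [0, 0, 0, 13/3]
4 nonzero rows, so the 4 vectors span a space of dimension 4.
Since 4 = 4, the vectors are linearly independent.

yes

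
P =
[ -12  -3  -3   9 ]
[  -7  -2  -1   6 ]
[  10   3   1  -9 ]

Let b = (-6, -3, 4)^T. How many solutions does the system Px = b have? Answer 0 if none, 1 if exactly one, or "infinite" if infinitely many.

Row reduce the augmented matrix [P | b].
R2 ← R2 − (7/12)·R1: [0, -1/4, 3/4, 3/4, 1/2]
R3 ← R3 + (5/6)·R1: [0, 1/2, -3/2, -3/2, -1]
R3 ← R3 + (2)·R2: [0, 0, 0, 0, 0]
The echelon form has 2 nonzero rows, and every pivot lies in the first 4 columns, so rank(P) = rank([P|b]) = 2.
The system is consistent.
rank = 2 < 4 unknowns, so there are infinitely many solutions.

infinite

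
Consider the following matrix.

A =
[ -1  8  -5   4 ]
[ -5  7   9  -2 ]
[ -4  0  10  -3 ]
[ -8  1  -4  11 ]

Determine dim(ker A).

0

Row reduce to echelon form.
R2 ← R2 − (5)·R1: [0, -33, 34, -22]
R3 ← R3 − (4)·R1: [0, -32, 30, -19]
R4 ← R4 − (8)·R1: [0, -63, 36, -21]
R3 ← R3 − (32/33)·R2: [0, 0, -98/33, 7/3]
R4 ← R4 − (21/11)·R2: [0, 0, -318/11, 21]
R4 ← R4 − (477/49)·R3: [0, 0, 0, -12/7]
4 nonzero rows, so rank(A) = 4.
A has 4 columns; by rank–nullity, nullity = 4 − 4 = 0.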